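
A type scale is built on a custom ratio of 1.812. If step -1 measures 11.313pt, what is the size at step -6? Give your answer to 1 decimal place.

11.313 ÷ 1.812⁵ = 11.313 ÷ 19.53399 ≈ 0.579

0.6pt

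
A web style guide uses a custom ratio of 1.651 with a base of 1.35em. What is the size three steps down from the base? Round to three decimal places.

0.300em

1.35 ÷ 1.651³ = 1.35 ÷ 4.50030 ≈ 0.300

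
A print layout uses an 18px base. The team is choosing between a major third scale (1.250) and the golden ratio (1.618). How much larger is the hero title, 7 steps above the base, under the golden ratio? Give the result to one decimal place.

Major third: 18.0 × 1.250⁷ = 85.831px
Golden ratio: 18.0 × 1.618⁷ = 522.543px
Difference: 522.543 − 85.831 = 436.712px

436.7px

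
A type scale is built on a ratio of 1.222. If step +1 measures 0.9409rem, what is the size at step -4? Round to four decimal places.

0.3453rem

The gap is -4 − (1) = -5 steps, so the factor is 1.222^-5.
0.9409 ÷ 1.222⁵ = 0.9409 ÷ 2.72493 ≈ 0.3453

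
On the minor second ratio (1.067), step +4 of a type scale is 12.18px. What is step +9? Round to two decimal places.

16.84px

The gap is 9 − (4) = 5 steps, so the factor is 1.067^5.
12.18 × 1.067⁵ = 12.18 × 1.38300 ≈ 16.845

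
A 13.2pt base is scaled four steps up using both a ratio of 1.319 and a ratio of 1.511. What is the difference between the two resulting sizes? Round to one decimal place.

28.9pt

At 1.319: 13.2 × 1.319⁴ = 39.953pt
At 1.511: 13.2 × 1.511⁴ = 68.807pt
Difference: 68.807 − 39.953 = 28.854pt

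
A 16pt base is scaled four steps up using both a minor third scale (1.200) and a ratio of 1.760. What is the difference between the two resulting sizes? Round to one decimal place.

120.3pt

Minor third: 16.0 × 1.200⁴ = 33.178pt
At 1.760: 16.0 × 1.760⁴ = 153.522pt
Difference: 153.522 − 33.178 = 120.344pt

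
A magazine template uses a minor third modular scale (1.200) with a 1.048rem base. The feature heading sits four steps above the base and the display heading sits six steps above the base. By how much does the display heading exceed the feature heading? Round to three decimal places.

Step 4: 1.048 × 1.200⁴ = 2.17313rem
Step 6: 1.048 × 1.200⁶ = 3.12931rem
Difference: 3.12931 − 2.17313 = 0.95618rem

0.956rem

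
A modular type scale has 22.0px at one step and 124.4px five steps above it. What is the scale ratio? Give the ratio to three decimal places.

1.414

r⁵ = 124.4 / 22.0, so r = (124.4/22.0)^(1/5).
r = 5.6545^(1/5) ≈ 1.4141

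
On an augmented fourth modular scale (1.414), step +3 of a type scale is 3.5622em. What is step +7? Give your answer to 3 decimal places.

The gap is 7 − (3) = 4 steps, so the factor is 1.414^4.
3.5622 × 1.414⁴ = 3.5622 × 3.99758 ≈ 14.240

14.240em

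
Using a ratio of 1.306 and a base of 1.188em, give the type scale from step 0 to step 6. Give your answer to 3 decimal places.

1.188em, 1.552em, 2.026em, 2.646em, 3.456em, 4.514em, 5.895em

Step 0: 1.188em
Step 1: 1.188 × 1.306 = 1.552
Step 2: 1.188 × 1.306² = 2.026
Step 3: 1.188 × 1.306³ = 2.646
Step 4: 1.188 × 1.306⁴ = 3.456
Step 5: 1.188 × 1.306⁵ = 4.514
Step 6: 1.188 × 1.306⁶ = 5.895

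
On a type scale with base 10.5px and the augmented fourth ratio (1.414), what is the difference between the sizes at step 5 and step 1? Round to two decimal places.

44.51px

Step 1: 10.5 × 1.414 = 14.8470px
Step 5: 10.5 × 1.414⁵ = 59.3521px
Difference: 59.3521 − 14.8470 = 44.5051px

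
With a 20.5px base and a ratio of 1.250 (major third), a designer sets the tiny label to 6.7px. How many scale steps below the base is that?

5

1.250ⁿ = 20.5 / 6.7 = 3.0597
n = ln(3.0597) / ln(1.250) = 1.1183 / 0.2231 ≈ 5.01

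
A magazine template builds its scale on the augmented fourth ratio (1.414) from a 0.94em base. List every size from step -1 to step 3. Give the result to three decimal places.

0.665em, 0.940em, 1.329em, 1.879em, 2.658em

Step -1: 0.94 ÷ 1.414 = 0.665
Step 0: 0.94em
Step 1: 0.94 × 1.414 = 1.329
Step 2: 0.94 × 1.414² = 1.879
Step 3: 0.94 × 1.414³ = 2.658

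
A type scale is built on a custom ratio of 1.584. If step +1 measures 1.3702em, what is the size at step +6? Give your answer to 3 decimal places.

13.663em

1.3702 × 1.584⁵ = 1.3702 × 9.97185 ≈ 13.663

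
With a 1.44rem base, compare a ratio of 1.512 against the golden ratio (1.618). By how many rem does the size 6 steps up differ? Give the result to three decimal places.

8.631rem

At 1.512: 1.44 × 1.512⁶ = 17.20574rem
Golden ratio: 1.44 × 1.618⁶ = 25.83649rem
Difference: 25.83649 − 17.20574 = 8.63075rem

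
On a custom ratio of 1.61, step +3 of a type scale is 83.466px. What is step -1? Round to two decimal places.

12.42px

Moving from step +3 to step -1 is 4 steps down, so divide by r⁴.
83.466 ÷ 1.61⁴ = 83.466 ÷ 6.71898 ≈ 12.422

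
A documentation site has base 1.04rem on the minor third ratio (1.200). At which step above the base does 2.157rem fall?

1.200ⁿ = 2.157 / 1.04 = 2.0740
n = ln(2.0740) / ln(1.200) = 0.7295 / 0.1823 ≈ 4.00

4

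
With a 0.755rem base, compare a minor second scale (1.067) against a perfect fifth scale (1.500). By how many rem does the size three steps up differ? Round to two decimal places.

1.63rem

Minor second: 0.755 × 1.067³ = 0.9171rem
Perfect fifth: 0.755 × 1.500³ = 2.5481rem
Difference: 2.5481 − 0.9171 = 1.6310rem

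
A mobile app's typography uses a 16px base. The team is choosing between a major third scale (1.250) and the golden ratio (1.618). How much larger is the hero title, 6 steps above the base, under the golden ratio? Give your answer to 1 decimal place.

226.0px

Major third: 16.0 × 1.250⁶ = 61.035px
Golden ratio: 16.0 × 1.618⁶ = 287.072px
Difference: 287.072 − 61.035 = 226.037px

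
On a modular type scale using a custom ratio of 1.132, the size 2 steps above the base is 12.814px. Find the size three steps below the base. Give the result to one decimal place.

12.814 ÷ 1.132⁵ = 12.814 ÷ 1.85880 ≈ 6.894

6.9px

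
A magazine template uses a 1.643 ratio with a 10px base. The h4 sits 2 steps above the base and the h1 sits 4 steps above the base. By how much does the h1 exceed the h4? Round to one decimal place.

Step 2: 10.0 × 1.643² = 26.994px
Step 4: 10.0 × 1.643⁴ = 72.870px
Difference: 72.870 − 26.994 = 45.876px

45.9px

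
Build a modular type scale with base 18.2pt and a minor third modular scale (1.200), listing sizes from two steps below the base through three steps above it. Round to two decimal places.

Step -2: 18.2 ÷ 1.200² = 12.64
Step -1: 18.2 ÷ 1.200 = 15.17
Step 0: 18.2pt
Step 1: 18.2 × 1.200 = 21.84
Step 2: 18.2 × 1.200² = 26.21
Step 3: 18.2 × 1.200³ = 31.45

12.64pt, 15.17pt, 18.20pt, 21.84pt, 26.21pt, 31.45pt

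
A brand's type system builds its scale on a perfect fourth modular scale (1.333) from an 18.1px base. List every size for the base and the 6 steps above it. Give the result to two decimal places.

Step 0: 18.1px
Step 1: 18.1 × 1.333 = 24.13
Step 2: 18.1 × 1.333² = 32.16
Step 3: 18.1 × 1.333³ = 42.87
Step 4: 18.1 × 1.333⁴ = 57.15
Step 5: 18.1 × 1.333⁵ = 76.18
Step 6: 18.1 × 1.333⁶ = 101.55

18.10px, 24.13px, 32.16px, 42.87px, 57.15px, 76.18px, 101.55px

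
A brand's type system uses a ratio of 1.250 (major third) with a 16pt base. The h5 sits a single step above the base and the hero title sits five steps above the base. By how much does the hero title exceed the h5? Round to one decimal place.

Step 1: 16.0 × 1.250 = 20.000pt
Step 5: 16.0 × 1.250⁵ = 48.828pt
Difference: 48.828 − 20.000 = 28.828pt

28.8pt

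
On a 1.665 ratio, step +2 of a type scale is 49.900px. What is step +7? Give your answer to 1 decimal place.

638.5px

Moving from step +2 to step +7 is 5 steps up, so multiply by r⁵.
49.900 × 1.665⁵ = 49.900 × 12.79591 ≈ 638.516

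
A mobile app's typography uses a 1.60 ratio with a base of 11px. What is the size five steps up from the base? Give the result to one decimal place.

Each step on a modular scale multiplies by the ratio, so the size n steps from the base is base × ratioⁿ.
11.0 × 1.60⁵ = 11.0 × 10.48576 ≈ 115.34

115.3px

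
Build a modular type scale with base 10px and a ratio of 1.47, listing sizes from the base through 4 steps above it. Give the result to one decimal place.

10.0px, 14.7px, 21.6px, 31.8px, 46.7px

Step 0: 10px
Step 1: 10.0 × 1.47 = 14.7
Step 2: 10.0 × 1.47² = 21.6
Step 3: 10.0 × 1.47³ = 31.8
Step 4: 10.0 × 1.47⁴ = 46.7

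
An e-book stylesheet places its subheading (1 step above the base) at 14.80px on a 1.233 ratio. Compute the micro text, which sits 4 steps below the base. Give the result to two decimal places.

Moving from step +1 to step -4 is 5 steps down, so divide by r⁵.
14.80 ÷ 1.233⁵ = 14.80 ÷ 2.84981 ≈ 5.193

5.19px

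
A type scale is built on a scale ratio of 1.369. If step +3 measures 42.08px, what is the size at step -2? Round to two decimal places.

The gap is -2 − (3) = -5 steps, so the factor is 1.369^-5.
42.08 ÷ 1.369⁵ = 42.08 ÷ 4.80858 ≈ 8.751

8.75px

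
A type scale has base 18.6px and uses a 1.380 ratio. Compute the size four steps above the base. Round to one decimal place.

67.5px

18.6 × 1.380⁴ = 18.6 × 3.62674 ≈ 67.46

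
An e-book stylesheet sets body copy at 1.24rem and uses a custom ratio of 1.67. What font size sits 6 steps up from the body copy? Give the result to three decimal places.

26.898rem

Each step on a modular scale multiplies by the ratio, so the size n steps from the base is base × ratioⁿ.
1.24 × 1.67⁶ = 1.24 × 21.69196 ≈ 26.898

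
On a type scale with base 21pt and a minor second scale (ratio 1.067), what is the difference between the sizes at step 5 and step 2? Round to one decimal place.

Step 2: 21.0 × 1.067² = 23.908pt
Step 5: 21.0 × 1.067⁵ = 29.043pt
Difference: 29.043 − 23.908 = 5.135pt

5.1pt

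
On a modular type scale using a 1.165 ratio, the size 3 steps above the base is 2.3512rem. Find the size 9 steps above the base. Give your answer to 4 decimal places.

Moving from step +3 to step +9 is 6 steps up, so multiply by r⁶.
2.3512 × 1.165⁶ = 2.3512 × 2.50009 ≈ 5.8782

5.8782rem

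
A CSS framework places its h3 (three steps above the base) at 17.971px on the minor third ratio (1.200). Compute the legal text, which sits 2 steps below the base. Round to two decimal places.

7.22px

Moving from step +3 to step -2 is 5 steps down, so divide by r⁵.
17.971 ÷ 1.200⁵ = 17.971 ÷ 2.48832 ≈ 7.222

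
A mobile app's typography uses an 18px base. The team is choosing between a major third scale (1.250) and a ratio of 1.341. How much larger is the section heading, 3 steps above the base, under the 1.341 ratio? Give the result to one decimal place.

Major third: 18.0 × 1.250³ = 35.156px
At 1.341: 18.0 × 1.341³ = 43.407px
Difference: 43.407 − 35.156 = 8.251px

8.3px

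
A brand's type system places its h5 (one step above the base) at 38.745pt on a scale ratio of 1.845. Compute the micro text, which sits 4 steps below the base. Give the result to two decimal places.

1.81pt

Moving from step +1 to step -4 is 5 steps down, so divide by r⁵.
38.745 ÷ 1.845⁵ = 38.745 ÷ 21.37873 ≈ 1.812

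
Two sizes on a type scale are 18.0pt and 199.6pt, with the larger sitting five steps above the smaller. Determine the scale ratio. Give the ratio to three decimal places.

r⁵ = 199.6 / 18.0, so r = (199.6/18.0)^(1/5).
r = 11.0889^(1/5) ≈ 1.6180

1.618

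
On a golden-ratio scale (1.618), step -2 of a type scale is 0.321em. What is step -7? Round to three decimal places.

0.029em

0.321 ÷ 1.618⁵ = 0.321 ÷ 11.08901 ≈ 0.029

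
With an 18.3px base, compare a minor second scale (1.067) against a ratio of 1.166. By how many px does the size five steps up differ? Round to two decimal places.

14.13px

Minor second: 18.3 × 1.067⁵ = 25.3089px
At 1.166: 18.3 × 1.166⁵ = 39.4406px
Difference: 39.4406 − 25.3089 = 14.1317px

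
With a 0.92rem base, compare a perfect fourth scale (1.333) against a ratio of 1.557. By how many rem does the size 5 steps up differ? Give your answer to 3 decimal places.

4.546rem

Perfect fourth: 0.92 × 1.333⁵ = 3.87203rem
At 1.557: 0.92 × 1.557⁵ = 8.41843rem
Difference: 8.41843 − 3.87203 = 4.54640rem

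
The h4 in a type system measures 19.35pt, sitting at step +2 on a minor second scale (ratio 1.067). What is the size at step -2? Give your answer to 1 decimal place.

The gap is -2 − (2) = -4 steps, so the factor is 1.067^-4.
19.35 ÷ 1.067⁴ = 19.35 ÷ 1.29616 ≈ 14.929

14.9pt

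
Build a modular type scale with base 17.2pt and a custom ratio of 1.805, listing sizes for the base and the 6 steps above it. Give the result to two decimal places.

Step 0: 17.2pt
Step 1: 17.2 × 1.805 = 31.05
Step 2: 17.2 × 1.805² = 56.04
Step 3: 17.2 × 1.805³ = 101.15
Step 4: 17.2 × 1.805⁴ = 182.57
Step 5: 17.2 × 1.805⁵ = 329.54
Step 6: 17.2 × 1.805⁶ = 594.83

17.20pt, 31.05pt, 56.04pt, 101.15pt, 182.57pt, 329.54pt, 594.83pt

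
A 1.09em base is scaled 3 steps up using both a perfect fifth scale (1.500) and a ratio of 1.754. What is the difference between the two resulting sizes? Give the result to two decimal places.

Perfect fifth: 1.09 × 1.500³ = 3.6788em
At 1.754: 1.09 × 1.754³ = 5.8819em
Difference: 5.8819 − 3.6788 = 2.2031em

2.20em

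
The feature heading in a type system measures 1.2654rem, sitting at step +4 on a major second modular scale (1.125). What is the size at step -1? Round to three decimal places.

The gap is -1 − (4) = -5 steps, so the factor is 1.125^-5.
1.2654 ÷ 1.125⁵ = 1.2654 ÷ 1.80203 ≈ 0.702

0.702rem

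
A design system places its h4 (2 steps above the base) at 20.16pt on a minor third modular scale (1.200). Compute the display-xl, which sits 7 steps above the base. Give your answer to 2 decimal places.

The gap is 7 − (2) = 5 steps, so the factor is 1.200^5.
20.16 × 1.200⁵ = 20.16 × 2.48832 ≈ 50.165

50.16pt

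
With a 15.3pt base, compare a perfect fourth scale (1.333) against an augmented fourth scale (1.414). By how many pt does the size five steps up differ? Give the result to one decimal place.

Perfect fourth: 15.3 × 1.333⁵ = 64.394pt
Augmented fourth: 15.3 × 1.414⁵ = 86.485pt
Difference: 86.485 − 64.394 = 22.091pt

22.1pt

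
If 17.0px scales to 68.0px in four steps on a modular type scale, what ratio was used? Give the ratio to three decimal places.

1.414

r⁴ = 68.0 / 17.0, so r = (68.0/17.0)^(1/4).
r = 4.0000^(1/4) ≈ 1.4142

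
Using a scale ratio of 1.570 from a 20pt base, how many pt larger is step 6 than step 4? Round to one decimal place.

Step 4: 20.0 × 1.570⁴ = 121.515pt
Step 6: 20.0 × 1.570⁶ = 299.521pt
Difference: 299.521 − 121.515 = 178.006pt

178.0pt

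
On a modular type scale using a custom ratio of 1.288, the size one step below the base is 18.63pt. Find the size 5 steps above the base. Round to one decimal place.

85.1pt

18.63 × 1.288⁶ = 18.63 × 4.56557 ≈ 85.057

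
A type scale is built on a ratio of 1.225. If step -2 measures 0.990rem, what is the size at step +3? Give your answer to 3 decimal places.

2.731rem

0.990 × 1.225⁵ = 0.990 × 2.75855 ≈ 2.731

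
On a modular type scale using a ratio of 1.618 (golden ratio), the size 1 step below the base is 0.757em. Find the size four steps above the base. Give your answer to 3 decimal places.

8.394em

0.757 × 1.618⁵ = 0.757 × 11.08901 ≈ 8.394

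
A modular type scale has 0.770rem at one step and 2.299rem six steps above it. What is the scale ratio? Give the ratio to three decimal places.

1.200

The ratio satisfies 0.770 × r⁶ = 2.299, so r = (2.299 / 0.770)^(1/6).
r = 2.9857^(1/6) ≈ 1.2000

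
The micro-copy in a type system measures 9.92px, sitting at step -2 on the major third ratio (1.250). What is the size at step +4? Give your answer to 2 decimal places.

Moving from step -2 to step +4 is 6 steps up, so multiply by r⁶.
9.92 × 1.250⁶ = 9.92 × 3.81470 ≈ 37.842

37.84px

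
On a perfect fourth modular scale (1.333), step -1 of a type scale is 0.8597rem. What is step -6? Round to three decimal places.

0.204rem

Moving from step -1 to step -6 is 5 steps down, so divide by r⁵.
0.8597 ÷ 1.333⁵ = 0.8597 ÷ 4.20873 ≈ 0.204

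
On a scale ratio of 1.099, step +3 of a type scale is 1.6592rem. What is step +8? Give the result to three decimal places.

The gap is 8 − (3) = 5 steps, so the factor is 1.099^5.
1.6592 × 1.099⁵ = 1.6592 × 1.60320 ≈ 2.660

2.660rem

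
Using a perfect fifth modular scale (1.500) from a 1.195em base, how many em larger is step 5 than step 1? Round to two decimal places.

7.28em

Step 1: 1.195 × 1.500 = 1.7925em
Step 5: 1.195 × 1.500⁵ = 9.0745em
Difference: 9.0745 − 1.7925 = 7.2820em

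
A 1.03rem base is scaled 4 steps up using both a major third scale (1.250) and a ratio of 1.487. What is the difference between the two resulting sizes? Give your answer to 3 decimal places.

Major third: 1.03 × 1.250⁴ = 2.51465rem
At 1.487: 1.03 × 1.487⁴ = 5.03595rem
Difference: 5.03595 − 2.51465 = 2.52130rem

2.521rem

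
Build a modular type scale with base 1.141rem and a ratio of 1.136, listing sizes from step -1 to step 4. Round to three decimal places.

1.004rem, 1.141rem, 1.296rem, 1.472rem, 1.673rem, 1.900rem

Step -1: 1.141 ÷ 1.136 = 1.004
Step 0: 1.141rem
Step 1: 1.141 × 1.136 = 1.296
Step 2: 1.141 × 1.136² = 1.472
Step 3: 1.141 × 1.136³ = 1.673
Step 4: 1.141 × 1.136⁴ = 1.900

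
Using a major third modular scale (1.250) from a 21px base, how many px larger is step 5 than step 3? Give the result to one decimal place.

23.1px

Step 3: 21.0 × 1.250³ = 41.016px
Step 5: 21.0 × 1.250⁵ = 64.087px
Difference: 64.087 − 41.016 = 23.071px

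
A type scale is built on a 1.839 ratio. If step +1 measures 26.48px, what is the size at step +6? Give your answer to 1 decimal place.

The gap is 6 − (1) = 5 steps, so the factor is 1.839^5.
26.48 × 1.839⁵ = 26.48 × 21.03336 ≈ 556.963

557.0px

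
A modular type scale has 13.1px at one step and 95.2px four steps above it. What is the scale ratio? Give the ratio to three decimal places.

1.642

The ratio satisfies 13.1 × r⁴ = 95.2, so r = (95.2 / 13.1)^(1/4).
r = 7.2672^(1/4) ≈ 1.6419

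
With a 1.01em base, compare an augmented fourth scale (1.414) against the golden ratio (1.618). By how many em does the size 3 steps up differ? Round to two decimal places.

1.42em

Augmented fourth: 1.01 × 1.414³ = 2.8554em
Golden ratio: 1.01 × 1.618³ = 4.2782em
Difference: 4.2782 − 2.8554 = 1.4228em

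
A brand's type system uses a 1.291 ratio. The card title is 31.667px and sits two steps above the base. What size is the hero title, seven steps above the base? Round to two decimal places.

The gap is 7 − (2) = 5 steps, so the factor is 1.291^5.
31.667 × 1.291⁵ = 31.667 × 3.58617 ≈ 113.563

113.56px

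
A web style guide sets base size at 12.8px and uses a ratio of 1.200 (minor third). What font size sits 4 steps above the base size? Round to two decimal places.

26.54px

12.8 × 1.200⁴ = 12.8 × 2.07360 ≈ 26.54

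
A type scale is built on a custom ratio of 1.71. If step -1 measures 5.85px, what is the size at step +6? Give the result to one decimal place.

Moving from step -1 to step +6 is 7 steps up, so multiply by r⁷.
5.85 × 1.71⁷ = 5.85 × 42.75361 ≈ 250.109

250.1px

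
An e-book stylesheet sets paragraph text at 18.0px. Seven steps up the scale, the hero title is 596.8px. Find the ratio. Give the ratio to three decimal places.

1.649

r⁷ = 596.8 / 18.0, so r = (596.8/18.0)^(1/7).
r = 33.1556^(1/7) ≈ 1.6490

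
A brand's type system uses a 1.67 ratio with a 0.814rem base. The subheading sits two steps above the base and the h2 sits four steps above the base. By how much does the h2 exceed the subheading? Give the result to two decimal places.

4.06rem

Step 2: 0.814 × 1.67² = 2.2702rem
Step 4: 0.814 × 1.67⁴ = 6.3313rem
Difference: 6.3313 − 2.2702 = 4.0611rem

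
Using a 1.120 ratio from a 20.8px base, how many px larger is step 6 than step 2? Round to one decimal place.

Step 2: 20.8 × 1.120² = 26.092px
Step 6: 20.8 × 1.120⁶ = 41.056px
Difference: 41.056 − 26.092 = 14.964px

15.0px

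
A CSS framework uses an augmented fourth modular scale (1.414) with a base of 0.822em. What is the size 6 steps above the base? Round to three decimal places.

0.822 × 1.414⁶ = 0.822 × 7.99275 ≈ 6.570

6.570em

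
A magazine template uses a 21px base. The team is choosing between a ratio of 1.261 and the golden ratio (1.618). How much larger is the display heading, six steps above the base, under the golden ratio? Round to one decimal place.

292.3px

At 1.261: 21.0 × 1.261⁶ = 84.433px
Golden ratio: 21.0 × 1.618⁶ = 376.782px
Difference: 376.782 − 84.433 = 292.349px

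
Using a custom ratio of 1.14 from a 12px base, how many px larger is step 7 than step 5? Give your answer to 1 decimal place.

Step 5: 12.0 × 1.14⁵ = 23.105px
Step 7: 12.0 × 1.14⁷ = 30.027px
Difference: 30.027 − 23.105 = 6.922px

6.9px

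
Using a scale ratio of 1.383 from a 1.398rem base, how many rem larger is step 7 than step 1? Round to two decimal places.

Step 1: 1.398 × 1.383 = 1.9334rem
Step 7: 1.398 × 1.383⁷ = 13.5289rem
Difference: 13.5289 − 1.9334 = 11.5955rem

11.60rem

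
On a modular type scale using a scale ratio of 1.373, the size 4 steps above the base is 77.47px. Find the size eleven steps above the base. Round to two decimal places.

The gap is 11 − (4) = 7 steps, so the factor is 1.373^7.
77.47 × 1.373⁷ = 77.47 × 9.19801 ≈ 712.570

712.57px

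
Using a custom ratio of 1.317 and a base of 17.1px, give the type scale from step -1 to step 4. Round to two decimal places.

Step -1: 17.1 ÷ 1.317 = 12.98
Step 0: 17.1px
Step 1: 17.1 × 1.317 = 22.52
Step 2: 17.1 × 1.317² = 29.66
Step 3: 17.1 × 1.317³ = 39.06
Step 4: 17.1 × 1.317⁴ = 51.44

12.98px, 17.10px, 22.52px, 29.66px, 39.06px, 51.44px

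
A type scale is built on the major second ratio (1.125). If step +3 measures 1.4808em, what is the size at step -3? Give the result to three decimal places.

1.4808 ÷ 1.125⁶ = 1.4808 ÷ 2.02729 ≈ 0.730

0.730em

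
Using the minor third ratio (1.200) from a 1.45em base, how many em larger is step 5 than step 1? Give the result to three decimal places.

Step 1: 1.45 × 1.200 = 1.74000em
Step 5: 1.45 × 1.200⁵ = 3.60806em
Difference: 3.60806 − 1.74000 = 1.86806em

1.868em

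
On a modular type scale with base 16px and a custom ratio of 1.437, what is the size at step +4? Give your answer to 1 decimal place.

68.2px

A modular type scale is a geometric sequence: sizeₙ = base × rⁿ.
16.0 × 1.437⁴ = 16.0 × 4.26410 ≈ 68.23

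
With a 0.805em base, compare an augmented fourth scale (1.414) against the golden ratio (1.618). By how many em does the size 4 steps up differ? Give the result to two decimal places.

Augmented fourth: 0.805 × 1.414⁴ = 3.2181em
Golden ratio: 0.805 × 1.618⁴ = 5.5171em
Difference: 5.5171 − 3.2181 = 2.2990em

2.30em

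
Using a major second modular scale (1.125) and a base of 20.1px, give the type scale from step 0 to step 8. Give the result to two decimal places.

Step 0: 20.1px
Step 1: 20.1 × 1.125 = 22.61
Step 2: 20.1 × 1.125² = 25.44
Step 3: 20.1 × 1.125³ = 28.62
Step 4: 20.1 × 1.125⁴ = 32.20
Step 5: 20.1 × 1.125⁵ = 36.22
Step 6: 20.1 × 1.125⁶ = 40.75
Step 7: 20.1 × 1.125⁷ = 45.84
Step 8: 20.1 × 1.125⁸ = 51.57

20.10px, 22.61px, 25.44px, 28.62px, 32.20px, 36.22px, 40.75px, 45.84px, 51.57px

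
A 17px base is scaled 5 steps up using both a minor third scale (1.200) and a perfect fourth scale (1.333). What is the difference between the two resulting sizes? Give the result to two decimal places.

29.25px

Minor third: 17.0 × 1.200⁵ = 42.3014px
Perfect fourth: 17.0 × 1.333⁵ = 71.5484px
Difference: 71.5484 − 42.3014 = 29.2470px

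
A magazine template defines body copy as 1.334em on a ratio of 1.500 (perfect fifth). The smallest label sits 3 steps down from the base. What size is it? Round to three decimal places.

0.395em

Every step multiplies by the scale ratio.
1.334 ÷ 1.500³ = 1.334 ÷ 3.37500 ≈ 0.395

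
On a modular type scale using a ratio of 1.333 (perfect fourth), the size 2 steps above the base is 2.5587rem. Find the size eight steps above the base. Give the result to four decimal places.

2.5587 × 1.333⁶ = 2.5587 × 5.61023 ≈ 14.3549

14.3549rem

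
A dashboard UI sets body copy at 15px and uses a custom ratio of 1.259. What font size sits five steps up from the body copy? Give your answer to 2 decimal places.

Each step on a modular scale multiplies by the ratio, so the size n steps from the base is base × ratioⁿ.
15.0 × 1.259⁵ = 15.0 × 3.16321 ≈ 47.45

47.45px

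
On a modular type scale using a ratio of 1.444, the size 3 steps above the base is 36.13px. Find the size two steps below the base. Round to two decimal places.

36.13 ÷ 1.444⁵ = 36.13 ÷ 6.27821 ≈ 5.755

5.75px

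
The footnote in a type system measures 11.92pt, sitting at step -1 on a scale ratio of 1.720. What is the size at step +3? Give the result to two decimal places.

11.92 × 1.720⁴ = 11.92 × 8.75213 ≈ 104.325

104.33pt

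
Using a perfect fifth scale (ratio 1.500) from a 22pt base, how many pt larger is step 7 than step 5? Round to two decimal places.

Step 5: 22.0 × 1.500⁵ = 167.0625pt
Step 7: 22.0 × 1.500⁷ = 375.8906pt
Difference: 375.8906 − 167.0625 = 208.8281pt

208.83pt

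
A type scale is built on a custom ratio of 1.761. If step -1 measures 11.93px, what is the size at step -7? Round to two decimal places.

Moving from step -1 to step -7 is 6 steps down, so divide by r⁶.
11.93 ÷ 1.761⁶ = 11.93 ÷ 29.82333 ≈ 0.400

0.40px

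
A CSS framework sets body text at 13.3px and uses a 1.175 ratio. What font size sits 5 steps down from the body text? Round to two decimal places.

5.94px

13.3 ÷ 1.175⁵ = 13.3 ÷ 2.23970 ≈ 5.94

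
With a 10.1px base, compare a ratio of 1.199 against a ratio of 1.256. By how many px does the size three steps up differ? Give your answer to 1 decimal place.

At 1.199: 10.1 × 1.199³ = 17.409px
At 1.256: 10.1 × 1.256³ = 20.012px
Difference: 20.012 − 17.409 = 2.603px

2.6px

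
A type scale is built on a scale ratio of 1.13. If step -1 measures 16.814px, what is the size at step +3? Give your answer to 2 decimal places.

Moving from step -1 to step +3 is 4 steps up, so multiply by r⁴.
16.814 × 1.13⁴ = 16.814 × 1.63047 ≈ 27.415

27.41px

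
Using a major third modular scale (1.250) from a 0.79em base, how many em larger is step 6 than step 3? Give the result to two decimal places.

Step 3: 0.79 × 1.250³ = 1.5430em
Step 6: 0.79 × 1.250⁶ = 3.0136em
Difference: 3.0136 − 1.5430 = 1.4706em

1.47em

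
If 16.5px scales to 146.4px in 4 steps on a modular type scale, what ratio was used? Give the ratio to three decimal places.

The ratio satisfies 16.5 × r⁴ = 146.4, so r = (146.4 / 16.5)^(1/4).
r = 8.8727^(1/4) ≈ 1.7259

1.726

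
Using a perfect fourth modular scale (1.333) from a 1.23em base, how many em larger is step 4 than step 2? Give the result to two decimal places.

1.70em

Step 2: 1.23 × 1.333² = 2.1856em
Step 4: 1.23 × 1.333⁴ = 3.8835em
Difference: 3.8835 − 2.1856 = 1.6979em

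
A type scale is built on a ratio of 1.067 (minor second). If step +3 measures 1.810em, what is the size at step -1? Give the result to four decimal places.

Moving from step +3 to step -1 is 4 steps down, so divide by r⁴.
1.810 ÷ 1.067⁴ = 1.810 ÷ 1.29616 ≈ 1.3964

1.3964em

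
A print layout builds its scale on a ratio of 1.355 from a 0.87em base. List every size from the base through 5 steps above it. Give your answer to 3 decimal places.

0.870em, 1.179em, 1.597em, 2.164em, 2.933em, 3.974em

Step 0: 0.87em
Step 1: 0.87 × 1.355 = 1.179
Step 2: 0.87 × 1.355² = 1.597
Step 3: 0.87 × 1.355³ = 2.164
Step 4: 0.87 × 1.355⁴ = 2.933
Step 5: 0.87 × 1.355⁵ = 3.974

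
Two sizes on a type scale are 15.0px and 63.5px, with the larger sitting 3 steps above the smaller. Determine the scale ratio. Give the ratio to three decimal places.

r³ = 63.5 / 15.0, so r = (63.5/15.0)^(1/3).
r = 4.2333^(1/3) ≈ 1.6177

1.618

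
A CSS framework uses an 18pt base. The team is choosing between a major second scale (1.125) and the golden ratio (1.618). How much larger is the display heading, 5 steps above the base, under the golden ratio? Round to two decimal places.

Major second: 18.0 × 1.125⁵ = 32.4366pt
Golden ratio: 18.0 × 1.618⁵ = 199.6021pt
Difference: 199.6021 − 32.4366 = 167.1655pt

167.17pt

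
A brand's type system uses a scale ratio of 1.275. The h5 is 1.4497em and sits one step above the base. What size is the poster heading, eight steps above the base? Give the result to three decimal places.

7.941em

1.4497 × 1.275⁷ = 1.4497 × 5.47736 ≈ 7.941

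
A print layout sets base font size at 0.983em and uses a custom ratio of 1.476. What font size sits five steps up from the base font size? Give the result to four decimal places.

Every step multiplies by the scale ratio.
0.983 × 1.476⁵ = 0.983 × 7.00538 ≈ 6.8863

6.8863em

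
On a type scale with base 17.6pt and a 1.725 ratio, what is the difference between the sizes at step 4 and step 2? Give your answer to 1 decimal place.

Step 2: 17.6 × 1.725² = 52.371pt
Step 4: 17.6 × 1.725⁴ = 155.836pt
Difference: 155.836 − 52.371 = 103.465pt

103.5pt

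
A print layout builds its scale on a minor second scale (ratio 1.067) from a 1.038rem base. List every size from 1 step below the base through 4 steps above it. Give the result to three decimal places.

Step -1: 1.038 ÷ 1.067 = 0.973
Step 0: 1.038rem
Step 1: 1.038 × 1.067 = 1.108
Step 2: 1.038 × 1.067² = 1.182
Step 3: 1.038 × 1.067³ = 1.261
Step 4: 1.038 × 1.067⁴ = 1.345

0.973rem, 1.038rem, 1.108rem, 1.182rem, 1.261rem, 1.345rem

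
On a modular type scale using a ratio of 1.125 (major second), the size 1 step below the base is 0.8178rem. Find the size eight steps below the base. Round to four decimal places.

0.3586rem

0.8178 ÷ 1.125⁷ = 0.8178 ÷ 2.28070 ≈ 0.3586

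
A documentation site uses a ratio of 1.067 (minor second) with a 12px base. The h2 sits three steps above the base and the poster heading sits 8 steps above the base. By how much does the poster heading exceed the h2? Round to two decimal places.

5.58px

Step 3: 12.0 × 1.067³ = 14.5772px
Step 8: 12.0 × 1.067⁸ = 20.1603px
Difference: 20.1603 − 14.5772 = 5.5831px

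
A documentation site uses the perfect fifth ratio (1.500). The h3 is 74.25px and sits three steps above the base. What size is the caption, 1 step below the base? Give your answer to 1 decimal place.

74.25 ÷ 1.500⁴ = 74.25 ÷ 5.06250 ≈ 14.667

14.7px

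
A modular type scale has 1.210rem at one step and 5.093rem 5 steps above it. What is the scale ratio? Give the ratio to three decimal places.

1.333

The ratio satisfies 1.210 × r⁵ = 5.093, so r = (5.093 / 1.210)^(1/5).
r = 4.2091^(1/5) ≈ 1.3330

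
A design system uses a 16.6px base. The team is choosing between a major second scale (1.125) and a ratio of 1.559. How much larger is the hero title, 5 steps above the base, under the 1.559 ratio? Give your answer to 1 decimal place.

123.0px

Major second: 16.6 × 1.125⁵ = 29.914px
At 1.559: 16.6 × 1.559⁵ = 152.876px
Difference: 152.876 − 29.914 = 122.962px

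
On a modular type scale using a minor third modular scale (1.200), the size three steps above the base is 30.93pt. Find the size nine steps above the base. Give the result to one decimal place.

92.4pt

The gap is 9 − (3) = 6 steps, so the factor is 1.200^6.
30.93 × 1.200⁶ = 30.93 × 2.98598 ≈ 92.356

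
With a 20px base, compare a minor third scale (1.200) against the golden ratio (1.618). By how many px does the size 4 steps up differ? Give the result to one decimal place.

95.6px

Minor third: 20.0 × 1.200⁴ = 41.472px
Golden ratio: 20.0 × 1.618⁴ = 137.071px
Difference: 137.071 − 41.472 = 95.599px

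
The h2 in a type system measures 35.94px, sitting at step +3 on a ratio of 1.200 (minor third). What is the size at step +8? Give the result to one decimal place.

The gap is 8 − (3) = 5 steps, so the factor is 1.200^5.
35.94 × 1.200⁵ = 35.94 × 2.48832 ≈ 89.430

89.4px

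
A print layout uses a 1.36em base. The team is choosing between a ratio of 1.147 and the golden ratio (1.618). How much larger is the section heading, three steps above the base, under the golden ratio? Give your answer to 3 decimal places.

3.708em

At 1.147: 1.36 × 1.147³ = 2.05224em
Golden ratio: 1.36 × 1.618³ = 5.76069em
Difference: 5.76069 − 2.05224 = 3.70845em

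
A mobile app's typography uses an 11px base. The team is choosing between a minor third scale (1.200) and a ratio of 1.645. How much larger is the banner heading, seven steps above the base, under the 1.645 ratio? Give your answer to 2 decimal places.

Minor third: 11.0 × 1.200⁷ = 39.4150px
At 1.645: 11.0 × 1.645⁷ = 358.5535px
Difference: 358.5535 − 39.4150 = 319.1385px

319.14px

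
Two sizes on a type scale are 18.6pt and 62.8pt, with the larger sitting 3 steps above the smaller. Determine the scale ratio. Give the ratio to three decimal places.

1.500

The ratio satisfies 18.6 × r³ = 62.8, so r = (62.8 / 18.6)^(1/3).
r = 3.3763^(1/3) ≈ 1.5002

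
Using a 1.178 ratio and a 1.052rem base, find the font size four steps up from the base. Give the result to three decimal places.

2.026rem

Each step on a modular scale multiplies by the ratio, so the size n steps from the base is base × ratioⁿ.
1.052 × 1.178⁴ = 1.052 × 1.92567 ≈ 2.026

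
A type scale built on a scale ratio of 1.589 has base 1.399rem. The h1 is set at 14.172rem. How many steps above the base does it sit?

1.589ⁿ = 14.172 / 1.399 = 10.1301
n = ln(10.1301) / ln(1.589) = 2.3155 / 0.4631 ≈ 5.00

5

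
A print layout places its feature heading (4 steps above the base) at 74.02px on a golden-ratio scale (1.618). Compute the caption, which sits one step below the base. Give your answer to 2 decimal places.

74.02 ÷ 1.618⁵ = 74.02 ÷ 11.08901 ≈ 6.675

6.68px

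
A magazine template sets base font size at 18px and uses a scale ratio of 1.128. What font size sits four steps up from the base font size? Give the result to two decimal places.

29.14px

Every step multiplies by the scale ratio.
18.0 × 1.128⁴ = 18.0 × 1.61896 ≈ 29.14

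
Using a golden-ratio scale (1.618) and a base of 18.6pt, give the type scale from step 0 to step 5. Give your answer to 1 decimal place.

Step 0: 18.6pt
Step 1: 18.6 × 1.618 = 30.1
Step 2: 18.6 × 1.618² = 48.7
Step 3: 18.6 × 1.618³ = 78.8
Step 4: 18.6 × 1.618⁴ = 127.5
Step 5: 18.6 × 1.618⁵ = 206.3

18.6pt, 30.1pt, 48.7pt, 78.8pt, 127.5pt, 206.3pt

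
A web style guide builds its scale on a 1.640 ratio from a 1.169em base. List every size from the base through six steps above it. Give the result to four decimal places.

Step 0: 1.169em
Step 1: 1.169 × 1.640 = 1.9172
Step 2: 1.169 × 1.640² = 3.1441
Step 3: 1.169 × 1.640³ = 5.1564
Step 4: 1.169 × 1.640⁴ = 8.4565
Step 5: 1.169 × 1.640⁵ = 13.8686
Step 6: 1.169 × 1.640⁶ = 22.7446

1.1690em, 1.9172em, 3.1441em, 5.1564em, 8.4565em, 13.8686em, 22.7446em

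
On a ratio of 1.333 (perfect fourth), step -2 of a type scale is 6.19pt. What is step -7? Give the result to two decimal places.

6.19 ÷ 1.333⁵ = 6.19 ÷ 4.20873 ≈ 1.471

1.47pt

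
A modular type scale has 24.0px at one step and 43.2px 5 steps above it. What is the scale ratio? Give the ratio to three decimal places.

1.125

r⁵ = 43.2 / 24.0, so r = (43.2/24.0)^(1/5).
r = 1.8000^(1/5) ≈ 1.1247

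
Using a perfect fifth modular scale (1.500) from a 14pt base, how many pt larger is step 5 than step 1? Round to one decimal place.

85.3pt

Step 1: 14.0 × 1.500 = 21.000pt
Step 5: 14.0 × 1.500⁵ = 106.312pt
Difference: 106.312 − 21.000 = 85.312pt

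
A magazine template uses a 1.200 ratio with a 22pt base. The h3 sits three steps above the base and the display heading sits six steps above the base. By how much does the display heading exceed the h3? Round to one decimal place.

Step 3: 22.0 × 1.200³ = 38.016pt
Step 6: 22.0 × 1.200⁶ = 65.692pt
Difference: 65.692 − 38.016 = 27.676pt

27.7pt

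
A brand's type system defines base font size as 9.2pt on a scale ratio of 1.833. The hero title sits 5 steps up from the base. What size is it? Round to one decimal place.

Each step on a modular scale multiplies by the ratio, so the size n steps from the base is base × ratioⁿ.
9.2 × 1.833⁵ = 9.2 × 20.69247 ≈ 190.37

190.4pt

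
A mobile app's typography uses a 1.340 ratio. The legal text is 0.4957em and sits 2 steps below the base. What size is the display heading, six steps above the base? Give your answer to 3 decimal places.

0.4957 × 1.340⁸ = 0.4957 × 10.39533 ≈ 5.153

5.153em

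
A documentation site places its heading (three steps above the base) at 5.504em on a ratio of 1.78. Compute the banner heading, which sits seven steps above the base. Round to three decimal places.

55.253em

5.504 × 1.78⁴ = 5.504 × 10.03876 ≈ 55.253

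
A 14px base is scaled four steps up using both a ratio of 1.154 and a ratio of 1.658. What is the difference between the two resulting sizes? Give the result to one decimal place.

At 1.154: 14.0 × 1.154⁴ = 24.829px
At 1.658: 14.0 × 1.658⁴ = 105.795px
Difference: 105.795 − 24.829 = 80.966px

81.0px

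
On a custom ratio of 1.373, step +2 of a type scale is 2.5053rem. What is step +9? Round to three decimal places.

23.044rem

2.5053 × 1.373⁷ = 2.5053 × 9.19801 ≈ 23.044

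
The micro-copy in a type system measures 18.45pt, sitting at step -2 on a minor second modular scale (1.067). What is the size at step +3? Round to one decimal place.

18.45 × 1.067⁵ = 18.45 × 1.38300 ≈ 25.516

25.5pt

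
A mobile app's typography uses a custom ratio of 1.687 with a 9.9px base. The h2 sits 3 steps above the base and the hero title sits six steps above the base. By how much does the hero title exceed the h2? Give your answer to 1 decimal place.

180.7px

Step 3: 9.9 × 1.687³ = 47.531px
Step 6: 9.9 × 1.687⁶ = 228.205px
Difference: 228.205 − 47.531 = 180.674px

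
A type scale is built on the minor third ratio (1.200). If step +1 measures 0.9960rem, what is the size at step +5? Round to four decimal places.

Moving from step +1 to step +5 is 4 steps up, so multiply by r⁴.
0.9960 × 1.200⁴ = 0.9960 × 2.07360 ≈ 2.0653

2.0653rem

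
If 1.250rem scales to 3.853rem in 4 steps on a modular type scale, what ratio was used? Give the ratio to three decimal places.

1.325

The ratio satisfies 1.250 × r⁴ = 3.853, so r = (3.853 / 1.250)^(1/4).
r = 3.0824^(1/4) ≈ 1.3250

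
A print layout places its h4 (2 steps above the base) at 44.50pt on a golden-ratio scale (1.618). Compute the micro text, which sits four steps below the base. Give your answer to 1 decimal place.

44.50 ÷ 1.618⁶ = 44.50 ÷ 17.94201 ≈ 2.480

2.5pt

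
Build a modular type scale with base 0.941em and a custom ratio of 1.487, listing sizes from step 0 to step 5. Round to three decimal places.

0.941em, 1.399em, 2.081em, 3.094em, 4.601em, 6.841em

Step 0: 0.941em
Step 1: 0.941 × 1.487 = 1.399
Step 2: 0.941 × 1.487² = 2.081
Step 3: 0.941 × 1.487³ = 3.094
Step 4: 0.941 × 1.487⁴ = 4.601
Step 5: 0.941 × 1.487⁵ = 6.841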